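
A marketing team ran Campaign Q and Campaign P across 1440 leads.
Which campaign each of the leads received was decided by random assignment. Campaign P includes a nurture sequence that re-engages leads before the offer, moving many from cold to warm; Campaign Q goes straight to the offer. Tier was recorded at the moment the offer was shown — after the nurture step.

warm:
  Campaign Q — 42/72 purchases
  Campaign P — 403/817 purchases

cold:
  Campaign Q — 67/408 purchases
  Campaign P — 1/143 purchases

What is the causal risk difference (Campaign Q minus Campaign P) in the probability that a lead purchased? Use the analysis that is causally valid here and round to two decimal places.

Within every engagement tier level Campaign Q has the higher rate, yet pooled Campaign P does — Simpson's reversal.
Engagement tier is recorded after the campaign and is itself shifted by it — it sits on the causal path from campaign to outcome. Conditioning on a mediator would strip out part of the effect we want; the pooled comparison gives the total causal effect.
The causal difference is the pooled difference: 0.227 − 0.421 = -0.194.

-0.19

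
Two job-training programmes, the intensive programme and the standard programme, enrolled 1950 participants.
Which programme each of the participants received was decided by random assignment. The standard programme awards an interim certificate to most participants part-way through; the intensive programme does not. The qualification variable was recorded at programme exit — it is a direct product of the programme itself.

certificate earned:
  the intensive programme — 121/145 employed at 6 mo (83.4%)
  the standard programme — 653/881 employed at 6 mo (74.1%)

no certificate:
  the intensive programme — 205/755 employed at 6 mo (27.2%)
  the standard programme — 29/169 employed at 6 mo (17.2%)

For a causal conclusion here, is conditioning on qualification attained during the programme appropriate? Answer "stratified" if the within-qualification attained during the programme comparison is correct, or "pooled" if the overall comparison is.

Within every qualification attained during the programme level the intensive programme has the higher rate, yet pooled the standard programme does — Simpson's reversal.
Qualification attained during the programme is downstream of the programme. One should not condition on a consequence of treatment, so the overall rates are the right comparison.
Pooled: the intensive programme 36.2% vs the standard programme 65.0%; the standard programme is higher overall.

pooled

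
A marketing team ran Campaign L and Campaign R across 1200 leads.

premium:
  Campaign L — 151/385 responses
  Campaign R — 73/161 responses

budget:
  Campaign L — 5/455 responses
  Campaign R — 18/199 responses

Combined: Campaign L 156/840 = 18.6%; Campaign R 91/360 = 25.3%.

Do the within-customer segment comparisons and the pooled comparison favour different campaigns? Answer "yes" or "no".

Within each customer segment level (premium 39.2% vs 45.3%; budget 1.1% vs 9.0%), Campaign R has the higher rate every time. Pooled: 18.6% vs 25.3% — Campaign R has the higher rate overall. They agree.

no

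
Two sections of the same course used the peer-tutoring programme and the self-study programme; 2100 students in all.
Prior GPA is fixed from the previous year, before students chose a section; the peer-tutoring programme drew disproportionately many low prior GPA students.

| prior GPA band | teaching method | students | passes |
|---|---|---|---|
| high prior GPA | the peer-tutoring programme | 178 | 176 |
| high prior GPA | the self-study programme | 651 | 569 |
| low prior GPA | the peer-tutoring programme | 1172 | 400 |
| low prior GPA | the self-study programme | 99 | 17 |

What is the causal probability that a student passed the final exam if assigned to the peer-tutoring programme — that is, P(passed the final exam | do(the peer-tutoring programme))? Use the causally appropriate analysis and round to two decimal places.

0.60

Within every prior GPA band level the peer-tutoring programme has the higher rate, yet pooled the self-study programme does — Simpson's reversal.
Prior GPA band differs across teaching methods for reasons unrelated to any effect of the teaching method itself, and it separately predicts the outcome — a classic confounder. We must compare within prior GPA band levels.
Standardising the peer-tutoring programme to the population prior GPA band mix: 0.395·176/178 + 0.605·400/1172 = 0.597.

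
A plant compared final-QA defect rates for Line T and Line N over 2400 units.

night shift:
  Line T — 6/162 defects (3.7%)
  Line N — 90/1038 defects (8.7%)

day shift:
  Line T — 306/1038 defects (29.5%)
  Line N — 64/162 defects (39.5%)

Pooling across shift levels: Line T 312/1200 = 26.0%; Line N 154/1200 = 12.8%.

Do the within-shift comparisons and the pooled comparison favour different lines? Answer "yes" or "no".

yes

Within each shift level (night shift 3.7% vs 8.7%; day shift 29.5% vs 39.5%), Line T has the lower rate every time. Pooled: 26.0% vs 12.8% — Line N has the lower rate overall. The two comparisons disagree.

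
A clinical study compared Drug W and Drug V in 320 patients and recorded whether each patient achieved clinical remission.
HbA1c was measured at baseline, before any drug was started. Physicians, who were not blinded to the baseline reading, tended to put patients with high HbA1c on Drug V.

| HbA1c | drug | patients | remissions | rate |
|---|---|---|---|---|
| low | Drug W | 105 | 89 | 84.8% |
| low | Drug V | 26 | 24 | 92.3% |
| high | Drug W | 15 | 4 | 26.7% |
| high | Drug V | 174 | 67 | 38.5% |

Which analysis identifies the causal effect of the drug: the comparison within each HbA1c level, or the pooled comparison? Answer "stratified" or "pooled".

HbA1c satisfies the back-door criterion: it is not a descendant of the drug, and it blocks the spurious path from drug to outcome. Adjusting for it (i.e., using the within-HbA1c rates) gives the causal effect.
Within each level — low: 84.8% vs 92.3%; high: 26.7% vs 38.5% — Drug V is higher every time.

stratified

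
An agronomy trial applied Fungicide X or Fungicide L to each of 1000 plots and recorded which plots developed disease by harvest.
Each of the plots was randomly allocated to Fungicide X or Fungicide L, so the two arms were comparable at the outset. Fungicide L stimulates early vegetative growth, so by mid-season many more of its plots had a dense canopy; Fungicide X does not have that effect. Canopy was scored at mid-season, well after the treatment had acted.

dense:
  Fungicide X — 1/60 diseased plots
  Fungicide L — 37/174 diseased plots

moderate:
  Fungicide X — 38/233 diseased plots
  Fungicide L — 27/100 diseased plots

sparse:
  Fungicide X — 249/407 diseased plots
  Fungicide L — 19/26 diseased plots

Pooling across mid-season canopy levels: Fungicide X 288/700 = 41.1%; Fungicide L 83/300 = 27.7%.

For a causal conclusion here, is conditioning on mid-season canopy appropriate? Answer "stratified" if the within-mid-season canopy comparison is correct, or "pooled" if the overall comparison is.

pooled

Mid-season canopy is recorded after the fungicide and is itself shifted by it — it sits on the causal path from fungicide to outcome. Conditioning on a mediator would strip out part of the effect we want; the pooled comparison gives the total causal effect.
Pooled: Fungicide X 41.1% vs Fungicide L 27.7%; Fungicide L is lower overall.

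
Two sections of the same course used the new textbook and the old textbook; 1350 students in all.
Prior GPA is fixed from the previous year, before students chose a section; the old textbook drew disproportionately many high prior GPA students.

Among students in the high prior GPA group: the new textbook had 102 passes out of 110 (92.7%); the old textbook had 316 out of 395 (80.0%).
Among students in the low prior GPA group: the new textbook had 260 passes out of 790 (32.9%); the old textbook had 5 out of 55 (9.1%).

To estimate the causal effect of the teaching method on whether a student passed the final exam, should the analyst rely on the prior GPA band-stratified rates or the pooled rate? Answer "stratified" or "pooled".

stratified

Within every prior GPA band level the new textbook has the higher rate, yet pooled the old textbook does — Simpson's reversal.
The imbalance in prior GPA band arose from how students were allocated, not from anything the teaching method did; and prior GPA band independently affects the outcome. The pooled gap is confounded — condition on prior GPA band.
Within each level — high prior GPA: 92.7% vs 80.0%; low prior GPA: 32.9% vs 9.1% — the new textbook is higher every time.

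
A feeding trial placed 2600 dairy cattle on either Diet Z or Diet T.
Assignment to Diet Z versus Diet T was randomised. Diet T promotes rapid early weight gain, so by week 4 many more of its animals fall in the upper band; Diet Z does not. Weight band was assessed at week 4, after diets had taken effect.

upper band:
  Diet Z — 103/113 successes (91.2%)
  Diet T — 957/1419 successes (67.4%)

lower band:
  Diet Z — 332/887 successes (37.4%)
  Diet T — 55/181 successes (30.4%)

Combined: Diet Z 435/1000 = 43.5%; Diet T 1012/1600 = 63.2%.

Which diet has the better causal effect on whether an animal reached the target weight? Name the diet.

The stratified and pooled comparisons disagree (Diet Z wins within each week-4 weight band; Diet T wins overall), so the answer turns on the causal role of week-4 weight band.
Because the diet influences week-4 weight band, week-4 weight band is a post-treatment mediator, not a confounder. Stratifying on it would bias the estimate; the causal effect is the crude pooled difference.
Pooled: Diet Z 43.5% vs Diet T 63.2%; Diet T is higher overall.

Diet T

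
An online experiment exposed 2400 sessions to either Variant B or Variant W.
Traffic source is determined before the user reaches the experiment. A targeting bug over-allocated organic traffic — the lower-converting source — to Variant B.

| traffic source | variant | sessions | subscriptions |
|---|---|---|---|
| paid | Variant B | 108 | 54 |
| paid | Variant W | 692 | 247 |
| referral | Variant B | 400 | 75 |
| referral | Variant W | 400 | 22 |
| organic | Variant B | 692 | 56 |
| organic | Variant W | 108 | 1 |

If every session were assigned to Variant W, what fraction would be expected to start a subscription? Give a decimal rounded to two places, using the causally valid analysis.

Variant B is higher inside every traffic source stratum but Variant W is higher in aggregate. Whether to stratify depends on how traffic source relates to the variant.
The imbalance in traffic source arose from how sessions were allocated, not from anything the variant did; and traffic source independently affects the outcome. The pooled gap is confounded — condition on traffic source.
Standardising Variant W to the population traffic source mix: 0.333·247/692 + 0.333·22/400 + 0.333·1/108 = 0.140.

0.14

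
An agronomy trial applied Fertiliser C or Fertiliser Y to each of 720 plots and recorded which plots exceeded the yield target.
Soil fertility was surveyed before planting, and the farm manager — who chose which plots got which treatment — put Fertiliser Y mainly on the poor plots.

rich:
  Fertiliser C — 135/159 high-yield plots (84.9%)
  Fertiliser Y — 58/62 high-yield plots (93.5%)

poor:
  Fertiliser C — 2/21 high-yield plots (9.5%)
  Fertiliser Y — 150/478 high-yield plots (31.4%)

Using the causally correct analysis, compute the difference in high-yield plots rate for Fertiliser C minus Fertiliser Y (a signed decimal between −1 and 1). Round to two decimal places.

-0.18

Soil fertility satisfies the back-door criterion: it is not a descendant of the fertiliser, and it blocks the spurious path from fertiliser to outcome. Adjusting for it (i.e., using the within-soil fertility rates) gives the causal effect.
Adjusting over the population distribution of soil fertility: 0.307·(0.849−0.935) + 0.693·(0.095−0.314) = -0.178.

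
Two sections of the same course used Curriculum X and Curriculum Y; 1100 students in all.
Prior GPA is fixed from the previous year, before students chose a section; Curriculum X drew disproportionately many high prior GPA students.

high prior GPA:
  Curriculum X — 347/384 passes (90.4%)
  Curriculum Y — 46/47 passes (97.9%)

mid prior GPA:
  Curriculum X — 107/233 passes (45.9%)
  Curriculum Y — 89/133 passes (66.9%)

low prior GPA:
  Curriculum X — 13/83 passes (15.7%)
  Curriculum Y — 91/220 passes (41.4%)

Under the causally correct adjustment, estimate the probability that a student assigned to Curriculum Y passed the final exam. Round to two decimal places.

0.72

Within every prior GPA band level Curriculum Y has the higher rate, yet pooled Curriculum X does — Simpson's reversal.
Prior GPA band is set before the teaching method has any effect — it is not caused by the teaching method — and it independently drives the outcome. That makes it a confounder, so the causal comparison is within prior GPA band levels.
Standardising Curriculum Y to the population prior GPA band mix: 0.392·46/47 + 0.333·89/133 + 0.275·91/220 = 0.720.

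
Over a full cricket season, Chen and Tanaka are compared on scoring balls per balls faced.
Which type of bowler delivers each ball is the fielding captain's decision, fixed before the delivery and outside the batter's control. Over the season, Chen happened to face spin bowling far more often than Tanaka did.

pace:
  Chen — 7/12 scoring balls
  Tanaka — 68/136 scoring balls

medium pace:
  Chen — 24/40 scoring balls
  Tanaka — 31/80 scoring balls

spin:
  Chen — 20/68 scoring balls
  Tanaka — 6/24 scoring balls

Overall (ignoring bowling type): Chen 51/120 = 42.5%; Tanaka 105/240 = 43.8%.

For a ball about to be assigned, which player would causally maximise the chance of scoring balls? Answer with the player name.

Chen

The stratified and pooled comparisons disagree (Chen wins within each bowling type; Tanaka wins overall), so the answer turns on the causal role of bowling type.
Bowling type satisfies the back-door criterion: it is not a descendant of the player, and it blocks the spurious path from player to outcome. Adjusting for it (i.e., using the within-bowling type rates) gives the causal effect.
Within each level — pace: 58.3% vs 50.0%; medium pace: 60.0% vs 38.8%; spin: 29.4% vs 25.0% — Chen is higher every time.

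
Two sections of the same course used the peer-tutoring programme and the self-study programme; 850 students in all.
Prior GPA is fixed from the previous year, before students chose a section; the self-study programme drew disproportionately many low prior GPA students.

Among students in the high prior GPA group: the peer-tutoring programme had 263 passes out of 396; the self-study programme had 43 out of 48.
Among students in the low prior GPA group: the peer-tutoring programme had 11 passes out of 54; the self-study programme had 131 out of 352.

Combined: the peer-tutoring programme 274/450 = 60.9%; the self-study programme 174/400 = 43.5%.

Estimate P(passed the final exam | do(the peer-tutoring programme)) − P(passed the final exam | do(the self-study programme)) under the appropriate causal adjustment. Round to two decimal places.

-0.20

The prior GPA band-specific comparison favours the self-study programme throughout, but the pooled figures favour the peer-tutoring programme. The question is whether to condition on prior GPA band.
Prior GPA band is set before the teaching method has any effect — it is not caused by the teaching method — and it independently drives the outcome. That makes it a confounder, so the causal comparison is within prior GPA band levels.
Adjusting over the population distribution of prior GPA band: 0.522·(0.664−0.896) + 0.478·(0.204−0.372) = -0.201.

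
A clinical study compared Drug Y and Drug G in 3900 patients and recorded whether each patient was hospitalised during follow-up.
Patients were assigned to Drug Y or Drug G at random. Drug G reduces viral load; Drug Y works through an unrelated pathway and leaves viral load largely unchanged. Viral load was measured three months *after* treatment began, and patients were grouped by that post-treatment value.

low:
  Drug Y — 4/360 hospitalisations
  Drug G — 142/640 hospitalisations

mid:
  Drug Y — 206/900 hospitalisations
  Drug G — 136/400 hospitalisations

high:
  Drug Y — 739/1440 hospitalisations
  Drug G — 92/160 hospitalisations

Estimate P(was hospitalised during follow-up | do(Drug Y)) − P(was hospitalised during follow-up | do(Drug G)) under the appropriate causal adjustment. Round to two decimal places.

Because the drug influences viral load, viral load is a post-treatment mediator, not a confounder. Stratifying on it would bias the estimate; the causal effect is the crude pooled difference.
The causal difference is the pooled difference: 0.351 − 0.308 = +0.043.

+0.04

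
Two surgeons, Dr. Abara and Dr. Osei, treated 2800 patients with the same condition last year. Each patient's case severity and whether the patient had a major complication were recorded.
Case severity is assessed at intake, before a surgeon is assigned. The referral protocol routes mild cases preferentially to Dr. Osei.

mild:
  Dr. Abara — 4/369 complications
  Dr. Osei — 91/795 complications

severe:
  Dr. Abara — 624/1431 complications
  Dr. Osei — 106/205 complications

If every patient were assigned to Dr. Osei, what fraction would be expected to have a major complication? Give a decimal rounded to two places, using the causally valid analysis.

0.35

Here case severity is a common cause — it drives both which surgeon a case falls under and the outcome. The crude comparison mixes populations; the stratum-specific rates are the causally relevant ones.
Standardising Dr. Osei to the population case severity mix: 0.416·91/795 + 0.584·106/205 = 0.350.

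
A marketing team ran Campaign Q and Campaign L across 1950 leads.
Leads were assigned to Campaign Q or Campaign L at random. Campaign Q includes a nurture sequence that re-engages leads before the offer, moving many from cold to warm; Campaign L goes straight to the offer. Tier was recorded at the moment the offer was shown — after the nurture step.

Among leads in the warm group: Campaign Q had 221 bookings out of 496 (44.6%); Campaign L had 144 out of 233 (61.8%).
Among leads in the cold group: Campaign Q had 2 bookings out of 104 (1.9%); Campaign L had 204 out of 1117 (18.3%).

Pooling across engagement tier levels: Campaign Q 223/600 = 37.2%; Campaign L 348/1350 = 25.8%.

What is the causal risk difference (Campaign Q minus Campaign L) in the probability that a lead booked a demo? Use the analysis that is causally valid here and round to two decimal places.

The distribution of engagement tier is itself part of what the campaign does — it is an intermediate outcome. Holding it fixed would remove that part of the effect; the total effect is the pooled difference.
The causal difference is the pooled difference: 0.372 − 0.258 = +0.114.

+0.11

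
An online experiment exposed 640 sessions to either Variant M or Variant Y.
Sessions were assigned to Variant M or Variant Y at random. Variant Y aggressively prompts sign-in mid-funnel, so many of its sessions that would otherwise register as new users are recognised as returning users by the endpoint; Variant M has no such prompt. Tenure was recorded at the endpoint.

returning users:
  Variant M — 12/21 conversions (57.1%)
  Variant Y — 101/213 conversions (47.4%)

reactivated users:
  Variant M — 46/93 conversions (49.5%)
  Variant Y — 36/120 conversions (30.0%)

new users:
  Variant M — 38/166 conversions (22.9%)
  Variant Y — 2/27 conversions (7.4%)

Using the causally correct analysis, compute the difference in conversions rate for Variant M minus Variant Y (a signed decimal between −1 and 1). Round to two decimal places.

User tenure lies on the pathway variant → user tenure → outcome, so adjusting for it blocks the indirect effect. For the total causal effect of variant, use the unadjusted pooled rates.
The causal difference is the pooled difference: 0.343 − 0.386 = -0.043.

-0.04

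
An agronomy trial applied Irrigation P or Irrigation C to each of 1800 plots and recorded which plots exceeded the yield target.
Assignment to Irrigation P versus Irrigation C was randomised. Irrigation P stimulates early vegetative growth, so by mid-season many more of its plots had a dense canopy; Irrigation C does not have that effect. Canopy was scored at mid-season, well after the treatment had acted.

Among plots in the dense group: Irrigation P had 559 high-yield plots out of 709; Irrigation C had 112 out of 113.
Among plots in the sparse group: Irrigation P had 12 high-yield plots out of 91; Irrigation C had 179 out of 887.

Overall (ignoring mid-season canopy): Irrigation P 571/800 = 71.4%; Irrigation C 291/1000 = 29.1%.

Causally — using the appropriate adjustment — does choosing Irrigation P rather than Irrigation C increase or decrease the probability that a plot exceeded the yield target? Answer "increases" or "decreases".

The mid-season canopy-specific comparison favours Irrigation C throughout, but the pooled figures favour Irrigation P. The question is whether to condition on mid-season canopy.
The distribution of mid-season canopy is itself part of what the irrigation does — it is an intermediate outcome. Holding it fixed would remove that part of the effect; the total effect is the pooled difference.
Pooled: Irrigation P 71.4% vs Irrigation C 29.1%; Irrigation P is higher overall.

increases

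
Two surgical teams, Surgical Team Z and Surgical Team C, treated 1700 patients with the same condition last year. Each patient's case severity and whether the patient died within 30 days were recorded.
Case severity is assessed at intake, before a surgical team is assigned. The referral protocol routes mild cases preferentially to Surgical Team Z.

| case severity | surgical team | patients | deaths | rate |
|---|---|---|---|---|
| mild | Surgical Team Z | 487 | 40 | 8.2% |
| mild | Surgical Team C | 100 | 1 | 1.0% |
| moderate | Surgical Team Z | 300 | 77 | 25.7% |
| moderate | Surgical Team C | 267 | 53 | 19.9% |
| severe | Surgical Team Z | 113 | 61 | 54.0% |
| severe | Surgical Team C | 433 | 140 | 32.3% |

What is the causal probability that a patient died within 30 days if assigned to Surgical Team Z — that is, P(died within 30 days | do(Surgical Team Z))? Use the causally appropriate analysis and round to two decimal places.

0.29

Nothing the surgical team does changes case severity; the imbalance is an allocation artefact. With case severity also predicting the outcome, the pooled figure is confounded, and the within-stratum comparison is the causal one.
Standardising Surgical Team Z to the population case severity mix: 0.345·40/487 + 0.334·77/300 + 0.321·61/113 = 0.287.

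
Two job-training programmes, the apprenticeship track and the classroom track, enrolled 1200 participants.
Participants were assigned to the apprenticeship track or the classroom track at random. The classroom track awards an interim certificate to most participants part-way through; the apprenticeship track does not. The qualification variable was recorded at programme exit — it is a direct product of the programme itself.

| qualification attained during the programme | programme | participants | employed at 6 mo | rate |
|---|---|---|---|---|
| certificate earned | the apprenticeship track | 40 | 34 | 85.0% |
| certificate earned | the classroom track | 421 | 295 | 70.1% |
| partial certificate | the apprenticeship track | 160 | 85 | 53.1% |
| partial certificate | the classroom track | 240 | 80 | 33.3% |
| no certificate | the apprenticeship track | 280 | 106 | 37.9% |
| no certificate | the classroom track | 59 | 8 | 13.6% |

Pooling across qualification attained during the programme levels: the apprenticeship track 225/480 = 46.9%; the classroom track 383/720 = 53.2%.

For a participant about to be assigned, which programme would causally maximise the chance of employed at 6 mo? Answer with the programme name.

the classroom track

The qualification attained during the programme-specific comparison favours the apprenticeship track throughout, but the pooled figures favour the classroom track. The question is whether to condition on qualification attained during the programme.
Qualification attained during the programme lies on the pathway programme → qualification attained during the programme → outcome, so adjusting for it blocks the indirect effect. For the total causal effect of programme, use the unadjusted pooled rates.
Pooled: the apprenticeship track 46.9% vs the classroom track 53.2%; the classroom track is higher overall.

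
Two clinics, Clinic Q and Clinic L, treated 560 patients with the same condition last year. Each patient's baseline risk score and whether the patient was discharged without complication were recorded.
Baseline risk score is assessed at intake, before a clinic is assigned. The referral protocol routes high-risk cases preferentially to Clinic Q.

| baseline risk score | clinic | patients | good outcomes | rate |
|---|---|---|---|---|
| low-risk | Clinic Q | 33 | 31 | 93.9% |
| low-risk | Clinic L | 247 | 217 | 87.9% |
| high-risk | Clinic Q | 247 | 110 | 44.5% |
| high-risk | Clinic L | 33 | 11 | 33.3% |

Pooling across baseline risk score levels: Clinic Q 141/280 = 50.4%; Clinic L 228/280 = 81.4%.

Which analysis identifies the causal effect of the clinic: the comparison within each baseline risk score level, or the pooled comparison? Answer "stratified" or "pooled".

stratified

Clinic Q is higher inside every baseline risk score stratum but Clinic L is higher in aggregate. Whether to stratify depends on how baseline risk score relates to the clinic.
The imbalance in baseline risk score arose from how patients were allocated, not from anything the clinic did; and baseline risk score independently affects the outcome. The pooled gap is confounded — condition on baseline risk score.
Within each level — low-risk: 93.9% vs 87.9%; high-risk: 44.5% vs 33.3% — Clinic Q is higher every time.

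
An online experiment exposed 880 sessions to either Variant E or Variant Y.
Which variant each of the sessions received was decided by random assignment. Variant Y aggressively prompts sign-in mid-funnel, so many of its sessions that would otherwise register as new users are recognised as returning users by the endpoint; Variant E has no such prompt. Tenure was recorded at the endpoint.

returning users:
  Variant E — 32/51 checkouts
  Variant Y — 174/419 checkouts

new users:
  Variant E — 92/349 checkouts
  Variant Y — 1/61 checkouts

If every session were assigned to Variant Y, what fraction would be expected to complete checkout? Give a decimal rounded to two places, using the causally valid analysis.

Within every user tenure level Variant E has the higher rate, yet pooled Variant Y does — Simpson's reversal.
The distribution of user tenure is itself part of what the variant does — it is an intermediate outcome. Holding it fixed would remove that part of the effect; the total effect is the pooled difference.
So P(outcome | do(Variant Y)) is just the pooled rate for Variant Y: 175/480 = 0.365.

0.36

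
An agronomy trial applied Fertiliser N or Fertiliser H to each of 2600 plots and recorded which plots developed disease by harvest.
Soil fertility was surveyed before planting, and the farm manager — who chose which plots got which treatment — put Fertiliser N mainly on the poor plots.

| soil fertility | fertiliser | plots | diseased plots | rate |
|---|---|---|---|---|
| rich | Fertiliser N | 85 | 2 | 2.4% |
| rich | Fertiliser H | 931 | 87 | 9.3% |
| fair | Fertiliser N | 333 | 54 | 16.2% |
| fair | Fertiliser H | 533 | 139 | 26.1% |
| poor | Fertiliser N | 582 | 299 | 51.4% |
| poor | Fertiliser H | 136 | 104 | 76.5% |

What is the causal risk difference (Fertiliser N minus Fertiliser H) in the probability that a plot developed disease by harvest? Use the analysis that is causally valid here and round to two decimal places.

Since soil fertility is a pre-existing factor (not a product of the fertiliser) and it affects the outcome on its own, it is a confounder. The stratified rates, not the pooled rate, identify the causal effect.
Adjusting over the population distribution of soil fertility: 0.391·(0.024−0.093) + 0.333·(0.162−0.261) + 0.276·(0.514−0.765) = -0.129.

-0.13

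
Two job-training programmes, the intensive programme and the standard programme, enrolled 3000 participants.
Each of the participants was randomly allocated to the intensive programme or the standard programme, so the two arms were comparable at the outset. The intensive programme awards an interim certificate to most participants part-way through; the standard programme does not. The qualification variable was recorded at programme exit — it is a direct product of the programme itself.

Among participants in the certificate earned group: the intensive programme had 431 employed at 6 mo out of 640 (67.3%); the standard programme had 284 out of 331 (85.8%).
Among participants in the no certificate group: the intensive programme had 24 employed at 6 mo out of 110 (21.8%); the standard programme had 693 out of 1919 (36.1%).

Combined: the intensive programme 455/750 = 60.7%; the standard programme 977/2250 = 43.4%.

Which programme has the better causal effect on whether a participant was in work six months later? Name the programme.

the intensive programme

Qualification attained during the programme here is a post-treatment variable shaped by the programme; conditioning on it would introduce bias rather than remove it. The overall comparison is the causal one.
Pooled: the intensive programme 60.7% vs the standard programme 43.4%; the intensive programme is higher overall.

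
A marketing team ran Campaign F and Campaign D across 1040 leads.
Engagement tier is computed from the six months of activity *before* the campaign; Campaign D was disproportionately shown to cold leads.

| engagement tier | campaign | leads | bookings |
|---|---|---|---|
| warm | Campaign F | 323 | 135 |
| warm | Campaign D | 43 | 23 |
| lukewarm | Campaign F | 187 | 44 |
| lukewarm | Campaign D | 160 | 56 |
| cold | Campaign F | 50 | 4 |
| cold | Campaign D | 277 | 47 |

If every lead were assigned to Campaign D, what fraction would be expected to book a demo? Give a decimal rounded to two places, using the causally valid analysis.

Within every engagement tier level Campaign D has the higher rate, yet pooled Campaign F does — Simpson's reversal.
Since engagement tier is a pre-existing factor (not a product of the campaign) and it affects the outcome on its own, it is a confounder. The stratified rates, not the pooled rate, identify the causal effect.
Standardising Campaign D to the population engagement tier mix: 0.352·23/43 + 0.334·56/160 + 0.314·47/277 = 0.358.

0.36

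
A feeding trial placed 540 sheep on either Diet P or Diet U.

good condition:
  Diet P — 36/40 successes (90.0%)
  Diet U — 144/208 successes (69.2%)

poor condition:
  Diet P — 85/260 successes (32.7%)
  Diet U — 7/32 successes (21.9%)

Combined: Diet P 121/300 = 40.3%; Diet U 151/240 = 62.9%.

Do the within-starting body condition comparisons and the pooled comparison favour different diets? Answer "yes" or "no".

yes

Within each starting body condition level (good condition 90.0% vs 69.2%; poor condition 32.7% vs 21.9%), Diet P has the higher rate every time. Pooled: 40.3% vs 62.9% — Diet U has the higher rate overall. The two comparisons disagree.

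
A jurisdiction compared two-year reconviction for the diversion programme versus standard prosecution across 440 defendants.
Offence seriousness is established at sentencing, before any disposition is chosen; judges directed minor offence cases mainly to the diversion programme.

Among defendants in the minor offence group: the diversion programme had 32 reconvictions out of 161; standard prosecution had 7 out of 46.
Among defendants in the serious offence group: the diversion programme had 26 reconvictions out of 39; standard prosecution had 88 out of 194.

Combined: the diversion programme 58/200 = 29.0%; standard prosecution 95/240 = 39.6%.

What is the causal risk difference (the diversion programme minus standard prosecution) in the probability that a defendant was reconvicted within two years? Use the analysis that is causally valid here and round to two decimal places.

Here offence seriousness is a common cause — it drives both which disposition a case falls under and the outcome. The crude comparison mixes populations; the stratum-specific rates are the causally relevant ones.
Adjusting over the population distribution of offence seriousness: 0.470·(0.199−0.152) + 0.530·(0.667−0.454) = +0.135.

+0.13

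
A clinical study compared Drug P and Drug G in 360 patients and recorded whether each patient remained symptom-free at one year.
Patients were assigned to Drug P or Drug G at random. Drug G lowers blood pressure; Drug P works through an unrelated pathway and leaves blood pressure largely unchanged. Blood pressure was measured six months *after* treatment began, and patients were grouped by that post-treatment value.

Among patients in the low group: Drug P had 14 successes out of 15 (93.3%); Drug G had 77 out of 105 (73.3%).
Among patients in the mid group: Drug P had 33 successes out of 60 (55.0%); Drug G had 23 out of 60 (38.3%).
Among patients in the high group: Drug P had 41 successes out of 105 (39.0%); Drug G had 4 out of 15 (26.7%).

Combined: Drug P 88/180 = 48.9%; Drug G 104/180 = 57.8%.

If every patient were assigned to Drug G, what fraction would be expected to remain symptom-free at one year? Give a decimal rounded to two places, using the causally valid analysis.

Blood pressure is recorded after the drug and is itself shifted by it — it sits on the causal path from drug to outcome. Conditioning on a mediator would strip out part of the effect we want; the pooled comparison gives the total causal effect.
So P(outcome | do(Drug G)) is just the pooled rate for Drug G: 104/180 = 0.578.

0.58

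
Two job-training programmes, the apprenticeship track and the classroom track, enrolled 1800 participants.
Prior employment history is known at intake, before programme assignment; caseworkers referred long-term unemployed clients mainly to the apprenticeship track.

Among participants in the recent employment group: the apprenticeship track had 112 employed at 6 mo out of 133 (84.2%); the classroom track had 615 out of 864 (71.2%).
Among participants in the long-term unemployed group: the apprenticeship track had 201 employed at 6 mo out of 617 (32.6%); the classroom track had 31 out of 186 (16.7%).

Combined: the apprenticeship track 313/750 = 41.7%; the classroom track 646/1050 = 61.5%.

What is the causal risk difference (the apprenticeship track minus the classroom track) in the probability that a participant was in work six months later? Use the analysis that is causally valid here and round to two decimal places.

Within every prior employment history level the apprenticeship track has the higher rate, yet pooled the classroom track does — Simpson's reversal.
Prior employment history is set before the programme has any effect — it is not caused by the programme — and it independently drives the outcome. That makes it a confounder, so the causal comparison is within prior employment history levels.
Adjusting over the population distribution of prior employment history: 0.554·(0.842−0.712) + 0.446·(0.326−0.167) = +0.143.

+0.14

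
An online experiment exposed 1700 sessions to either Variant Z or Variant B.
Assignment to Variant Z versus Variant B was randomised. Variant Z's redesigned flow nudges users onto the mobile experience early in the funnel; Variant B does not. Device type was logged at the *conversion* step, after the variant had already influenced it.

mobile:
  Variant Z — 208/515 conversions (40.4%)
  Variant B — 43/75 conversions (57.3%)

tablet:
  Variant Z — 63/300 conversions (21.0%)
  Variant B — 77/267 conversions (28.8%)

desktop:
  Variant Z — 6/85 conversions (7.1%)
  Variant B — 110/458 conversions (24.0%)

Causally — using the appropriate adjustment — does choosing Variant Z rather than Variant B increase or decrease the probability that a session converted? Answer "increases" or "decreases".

Device type here is a post-treatment variable shaped by the variant; conditioning on it would introduce bias rather than remove it. The overall comparison is the causal one.
Pooled: Variant Z 30.8% vs Variant B 28.7%; Variant Z is higher overall.

increases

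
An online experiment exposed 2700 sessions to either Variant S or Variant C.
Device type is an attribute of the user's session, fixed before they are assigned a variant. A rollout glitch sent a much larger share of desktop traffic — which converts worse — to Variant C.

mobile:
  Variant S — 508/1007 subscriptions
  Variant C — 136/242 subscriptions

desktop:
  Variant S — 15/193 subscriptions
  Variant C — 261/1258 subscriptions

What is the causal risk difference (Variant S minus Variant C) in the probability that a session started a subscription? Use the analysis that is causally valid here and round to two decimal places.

The imbalance in device type arose from how sessions were allocated, not from anything the variant did; and device type independently affects the outcome. The pooled gap is confounded — condition on device type.
Adjusting over the population distribution of device type: 0.463·(0.504−0.562) + 0.537·(0.078−0.207) = -0.096.

-0.10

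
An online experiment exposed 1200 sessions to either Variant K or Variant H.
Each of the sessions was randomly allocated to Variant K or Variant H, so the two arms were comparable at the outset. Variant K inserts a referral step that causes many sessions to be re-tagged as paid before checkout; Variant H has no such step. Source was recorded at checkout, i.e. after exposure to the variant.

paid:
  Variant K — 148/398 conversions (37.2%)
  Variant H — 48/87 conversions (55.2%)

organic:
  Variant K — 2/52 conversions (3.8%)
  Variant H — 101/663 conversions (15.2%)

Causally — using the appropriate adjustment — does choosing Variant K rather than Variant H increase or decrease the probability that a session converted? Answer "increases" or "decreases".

Variant H is higher inside every traffic source stratum but Variant K is higher in aggregate. Whether to stratify depends on how traffic source relates to the variant.
Stratifying would compare variants among sessions the variants themselves sorted into traffic source groups — a form of selection on an intermediate. The unconditioned pooled rates give the total causal effect.
Pooled: Variant K 33.3% vs Variant H 19.9%; Variant K is higher overall.

increases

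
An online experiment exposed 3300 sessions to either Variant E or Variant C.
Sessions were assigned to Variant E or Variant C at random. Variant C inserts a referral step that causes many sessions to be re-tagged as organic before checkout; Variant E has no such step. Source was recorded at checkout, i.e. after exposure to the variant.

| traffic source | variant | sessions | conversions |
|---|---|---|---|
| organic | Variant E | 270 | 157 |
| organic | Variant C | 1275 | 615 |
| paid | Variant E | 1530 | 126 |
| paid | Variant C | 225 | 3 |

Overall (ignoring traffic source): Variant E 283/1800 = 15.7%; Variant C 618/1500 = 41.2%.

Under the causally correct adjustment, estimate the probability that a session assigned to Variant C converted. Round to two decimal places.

0.41

Traffic source lies on the pathway variant → traffic source → outcome, so adjusting for it blocks the indirect effect. For the total causal effect of variant, use the unadjusted pooled rates.
So P(outcome | do(Variant C)) is just the pooled rate for Variant C: 618/1500 = 0.412.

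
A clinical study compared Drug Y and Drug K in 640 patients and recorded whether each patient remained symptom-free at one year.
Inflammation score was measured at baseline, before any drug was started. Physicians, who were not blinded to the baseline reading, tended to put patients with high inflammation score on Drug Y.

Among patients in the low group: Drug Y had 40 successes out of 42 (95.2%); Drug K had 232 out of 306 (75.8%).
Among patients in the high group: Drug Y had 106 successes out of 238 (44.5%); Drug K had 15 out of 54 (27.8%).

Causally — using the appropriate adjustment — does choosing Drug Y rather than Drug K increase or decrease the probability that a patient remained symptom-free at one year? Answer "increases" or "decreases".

Inflammation score differs across drugs for reasons unrelated to any effect of the drug itself, and it separately predicts the outcome — a classic confounder. We must compare within inflammation score levels.
Within each level — low: 95.2% vs 75.8%; high: 44.5% vs 27.8% — Drug Y is higher every time.

increases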